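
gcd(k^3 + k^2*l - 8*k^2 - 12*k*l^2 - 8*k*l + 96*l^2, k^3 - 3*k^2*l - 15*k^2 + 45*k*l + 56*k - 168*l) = k^2 - 3*k*l - 8*k + 24*l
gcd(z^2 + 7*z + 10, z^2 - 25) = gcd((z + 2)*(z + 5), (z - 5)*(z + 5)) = z + 5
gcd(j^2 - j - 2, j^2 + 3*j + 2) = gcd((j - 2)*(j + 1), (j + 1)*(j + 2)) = j + 1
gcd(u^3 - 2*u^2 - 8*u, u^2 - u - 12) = u - 4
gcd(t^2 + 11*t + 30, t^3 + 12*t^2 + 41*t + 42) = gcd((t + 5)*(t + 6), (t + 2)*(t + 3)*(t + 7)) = 1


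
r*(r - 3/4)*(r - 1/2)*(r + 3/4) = r^4 - r^3/2 - 9*r^2/16 + 9*r/32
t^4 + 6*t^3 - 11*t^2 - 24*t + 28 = (t - 2)*(t - 1)*(t + 2)*(t + 7)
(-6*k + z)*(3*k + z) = -18*k^2 - 3*k*z + z^2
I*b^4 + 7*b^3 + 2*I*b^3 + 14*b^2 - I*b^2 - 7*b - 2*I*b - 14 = (b - 1)*(b + 2)*(b - 7*I)*(I*b + I)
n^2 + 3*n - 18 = (n - 3)*(n + 6)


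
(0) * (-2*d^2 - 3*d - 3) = 0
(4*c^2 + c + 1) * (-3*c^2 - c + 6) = -12*c^4 - 7*c^3 + 20*c^2 + 5*c + 6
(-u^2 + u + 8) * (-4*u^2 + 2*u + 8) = 4*u^4 - 6*u^3 - 38*u^2 + 24*u + 64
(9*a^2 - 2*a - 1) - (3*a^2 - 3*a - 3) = 6*a^2 + a + 2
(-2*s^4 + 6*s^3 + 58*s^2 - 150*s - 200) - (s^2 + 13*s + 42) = -2*s^4 + 6*s^3 + 57*s^2 - 163*s - 242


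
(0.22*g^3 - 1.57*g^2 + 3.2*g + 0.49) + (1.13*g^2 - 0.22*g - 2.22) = 0.22*g^3 - 0.44*g^2 + 2.98*g - 1.73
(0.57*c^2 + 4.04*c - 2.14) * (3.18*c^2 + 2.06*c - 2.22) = 1.8126*c^4 + 14.0214*c^3 + 0.251799999999999*c^2 - 13.3772*c + 4.7508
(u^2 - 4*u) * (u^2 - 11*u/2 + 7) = u^4 - 19*u^3/2 + 29*u^2 - 28*u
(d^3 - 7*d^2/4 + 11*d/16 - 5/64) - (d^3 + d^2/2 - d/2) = -9*d^2/4 + 19*d/16 - 5/64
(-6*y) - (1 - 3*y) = -3*y - 1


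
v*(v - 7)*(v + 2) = v^3 - 5*v^2 - 14*v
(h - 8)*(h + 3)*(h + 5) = h^3 - 49*h - 120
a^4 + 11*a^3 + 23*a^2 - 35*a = a*(a - 1)*(a + 5)*(a + 7)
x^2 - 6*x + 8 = (x - 4)*(x - 2)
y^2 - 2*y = y*(y - 2)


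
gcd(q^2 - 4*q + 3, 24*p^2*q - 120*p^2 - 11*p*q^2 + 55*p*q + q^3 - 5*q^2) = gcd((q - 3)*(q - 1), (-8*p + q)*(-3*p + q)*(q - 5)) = 1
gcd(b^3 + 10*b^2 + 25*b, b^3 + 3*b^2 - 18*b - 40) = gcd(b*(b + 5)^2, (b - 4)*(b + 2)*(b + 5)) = b + 5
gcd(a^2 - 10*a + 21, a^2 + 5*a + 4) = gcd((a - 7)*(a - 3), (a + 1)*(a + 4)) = 1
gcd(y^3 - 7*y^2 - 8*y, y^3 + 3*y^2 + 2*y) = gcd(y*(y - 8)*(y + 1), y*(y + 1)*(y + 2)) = y^2 + y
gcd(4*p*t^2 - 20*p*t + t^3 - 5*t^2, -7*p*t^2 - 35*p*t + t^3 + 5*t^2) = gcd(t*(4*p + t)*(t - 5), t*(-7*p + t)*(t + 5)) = t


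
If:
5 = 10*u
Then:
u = 1/2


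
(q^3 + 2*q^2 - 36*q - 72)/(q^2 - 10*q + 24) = (q^2 + 8*q + 12)/(q - 4)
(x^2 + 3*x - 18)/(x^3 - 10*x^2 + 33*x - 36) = (x + 6)/(x^2 - 7*x + 12)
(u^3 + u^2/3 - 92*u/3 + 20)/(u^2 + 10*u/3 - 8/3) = (u^2 + u - 30)/(u + 4)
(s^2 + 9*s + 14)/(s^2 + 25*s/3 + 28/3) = 3*(s + 2)/(3*s + 4)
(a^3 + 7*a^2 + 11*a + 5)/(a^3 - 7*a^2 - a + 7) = (a^2 + 6*a + 5)/(a^2 - 8*a + 7)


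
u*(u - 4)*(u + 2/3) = u^3 - 10*u^2/3 - 8*u/3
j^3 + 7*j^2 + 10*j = j*(j + 2)*(j + 5)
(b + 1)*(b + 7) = b^2 + 8*b + 7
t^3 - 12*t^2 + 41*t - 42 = (t - 7)*(t - 3)*(t - 2)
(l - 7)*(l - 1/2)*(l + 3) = l^3 - 9*l^2/2 - 19*l + 21/2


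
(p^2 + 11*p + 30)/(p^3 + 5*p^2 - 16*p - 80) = (p + 6)/(p^2 - 16)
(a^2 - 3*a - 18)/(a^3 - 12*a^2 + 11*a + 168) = (a - 6)/(a^2 - 15*a + 56)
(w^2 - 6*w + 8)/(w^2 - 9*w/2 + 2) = 2*(w - 2)/(2*w - 1)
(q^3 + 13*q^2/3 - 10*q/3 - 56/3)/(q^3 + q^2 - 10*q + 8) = (q + 7/3)/(q - 1)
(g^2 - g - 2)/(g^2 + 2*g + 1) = (g - 2)/(g + 1)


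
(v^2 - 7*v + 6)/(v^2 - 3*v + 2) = (v - 6)/(v - 2)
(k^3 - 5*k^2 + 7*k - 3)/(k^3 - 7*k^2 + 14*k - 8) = (k^2 - 4*k + 3)/(k^2 - 6*k + 8)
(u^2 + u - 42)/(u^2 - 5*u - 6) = (u + 7)/(u + 1)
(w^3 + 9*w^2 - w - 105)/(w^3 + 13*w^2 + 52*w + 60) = (w^2 + 4*w - 21)/(w^2 + 8*w + 12)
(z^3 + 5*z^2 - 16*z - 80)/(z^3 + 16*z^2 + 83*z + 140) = (z - 4)/(z + 7)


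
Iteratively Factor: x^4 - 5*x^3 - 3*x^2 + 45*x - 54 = (x - 3)*(x^3 - 2*x^2 - 9*x + 18) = (x - 3)*(x + 3)*(x^2 - 5*x + 6) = (x - 3)*(x - 2)*(x + 3)*(x - 3)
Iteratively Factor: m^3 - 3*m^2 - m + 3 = (m - 1)*(m^2 - 2*m - 3) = (m - 1)*(m + 1)*(m - 3)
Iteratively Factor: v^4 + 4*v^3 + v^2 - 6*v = (v + 3)*(v^3 + v^2 - 2*v) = (v - 1)*(v + 3)*(v^2 + 2*v) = (v - 1)*(v + 2)*(v + 3)*(v)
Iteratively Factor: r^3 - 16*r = (r)*(r^2 - 16) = r*(r + 4)*(r - 4)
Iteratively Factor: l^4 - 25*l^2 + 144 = (l + 3)*(l^3 - 3*l^2 - 16*l + 48) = (l + 3)*(l + 4)*(l^2 - 7*l + 12) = (l - 4)*(l + 3)*(l + 4)*(l - 3)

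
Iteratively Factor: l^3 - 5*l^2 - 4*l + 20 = (l - 2)*(l^2 - 3*l - 10) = (l - 2)*(l + 2)*(l - 5)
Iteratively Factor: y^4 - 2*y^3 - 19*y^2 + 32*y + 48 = (y + 1)*(y^3 - 3*y^2 - 16*y + 48) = (y - 4)*(y + 1)*(y^2 + y - 12) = (y - 4)*(y - 3)*(y + 1)*(y + 4)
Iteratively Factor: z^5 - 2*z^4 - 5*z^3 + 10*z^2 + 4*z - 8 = (z - 2)*(z^4 - 5*z^2 + 4) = (z - 2)*(z - 1)*(z^3 + z^2 - 4*z - 4) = (z - 2)^2*(z - 1)*(z^2 + 3*z + 2) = (z - 2)^2*(z - 1)*(z + 2)*(z + 1)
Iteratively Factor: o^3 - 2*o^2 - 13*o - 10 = (o - 5)*(o^2 + 3*o + 2) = (o - 5)*(o + 2)*(o + 1)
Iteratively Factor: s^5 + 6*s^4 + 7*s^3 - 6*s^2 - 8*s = (s + 1)*(s^4 + 5*s^3 + 2*s^2 - 8*s) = (s + 1)*(s + 2)*(s^3 + 3*s^2 - 4*s) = s*(s + 1)*(s + 2)*(s^2 + 3*s - 4) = s*(s + 1)*(s + 2)*(s + 4)*(s - 1)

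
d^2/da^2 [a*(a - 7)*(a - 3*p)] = 6*a - 6*p - 14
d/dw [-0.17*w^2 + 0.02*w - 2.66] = 0.02 - 0.34*w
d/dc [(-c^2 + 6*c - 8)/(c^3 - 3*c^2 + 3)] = (3*c*(c - 2)*(c^2 - 6*c + 8) + 2*(3 - c)*(c^3 - 3*c^2 + 3))/(c^3 - 3*c^2 + 3)^2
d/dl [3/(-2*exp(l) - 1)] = 6*exp(l)/(2*exp(l) + 1)^2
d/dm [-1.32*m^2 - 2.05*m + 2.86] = -2.64*m - 2.05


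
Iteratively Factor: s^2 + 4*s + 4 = (s + 2)*(s + 2)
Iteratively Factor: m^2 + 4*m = (m)*(m + 4)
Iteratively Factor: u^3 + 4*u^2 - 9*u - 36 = (u + 4)*(u^2 - 9) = (u + 3)*(u + 4)*(u - 3)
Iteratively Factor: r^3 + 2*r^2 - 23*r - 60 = (r + 4)*(r^2 - 2*r - 15) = (r - 5)*(r + 4)*(r + 3)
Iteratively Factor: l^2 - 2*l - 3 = (l - 3)*(l + 1)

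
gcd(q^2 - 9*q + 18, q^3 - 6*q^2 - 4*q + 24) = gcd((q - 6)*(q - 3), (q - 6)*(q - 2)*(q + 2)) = q - 6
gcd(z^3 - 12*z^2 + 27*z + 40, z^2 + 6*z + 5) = z + 1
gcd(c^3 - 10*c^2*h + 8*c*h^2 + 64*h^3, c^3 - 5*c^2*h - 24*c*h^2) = c - 8*h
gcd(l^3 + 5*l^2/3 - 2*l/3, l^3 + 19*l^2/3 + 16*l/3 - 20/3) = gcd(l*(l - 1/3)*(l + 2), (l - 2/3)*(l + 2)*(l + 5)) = l + 2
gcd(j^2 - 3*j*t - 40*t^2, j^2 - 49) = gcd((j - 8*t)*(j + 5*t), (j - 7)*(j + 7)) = 1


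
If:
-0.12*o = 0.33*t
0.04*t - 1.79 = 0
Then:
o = -123.06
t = 44.75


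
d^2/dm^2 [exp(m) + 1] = exp(m)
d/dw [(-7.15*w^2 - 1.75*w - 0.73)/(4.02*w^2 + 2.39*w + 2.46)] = (-10.0535*w^2 - 29.3088*w - 2.5603)/(16.1604*w^4 + 19.2156*w^3 + 25.4905*w^2 + 11.7588*w + 6.0516)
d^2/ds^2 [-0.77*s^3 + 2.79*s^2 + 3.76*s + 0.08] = 5.58 - 4.62*s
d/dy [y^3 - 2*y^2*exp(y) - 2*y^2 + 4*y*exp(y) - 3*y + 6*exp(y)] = -2*y^2*exp(y) + 3*y^2 - 4*y + 10*exp(y) - 3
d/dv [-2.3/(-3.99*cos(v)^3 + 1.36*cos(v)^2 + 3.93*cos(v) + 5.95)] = (27.531*cos(v)^2 - 6.256*cos(v) - 9.039)*sin(v)/(-3.99*cos(v)^3 + 1.36*cos(v)^2 + 3.93*cos(v) + 5.95)^2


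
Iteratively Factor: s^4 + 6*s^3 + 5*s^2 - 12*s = (s + 4)*(s^3 + 2*s^2 - 3*s) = s*(s + 4)*(s^2 + 2*s - 3) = s*(s + 3)*(s + 4)*(s - 1)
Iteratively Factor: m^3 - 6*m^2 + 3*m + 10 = (m - 2)*(m^2 - 4*m - 5) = (m - 2)*(m + 1)*(m - 5)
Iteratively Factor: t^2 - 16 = (t + 4)*(t - 4)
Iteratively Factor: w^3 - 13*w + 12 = (w + 4)*(w^2 - 4*w + 3) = (w - 1)*(w + 4)*(w - 3)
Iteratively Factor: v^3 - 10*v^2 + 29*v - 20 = (v - 4)*(v^2 - 6*v + 5) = (v - 4)*(v - 1)*(v - 5)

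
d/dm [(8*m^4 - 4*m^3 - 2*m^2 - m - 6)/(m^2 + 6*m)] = (16*m^5 + 140*m^4 - 48*m^3 - 11*m^2 + 12*m + 36)/(m^2*(m^2 + 12*m + 36))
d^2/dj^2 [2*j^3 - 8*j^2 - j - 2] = 12*j - 16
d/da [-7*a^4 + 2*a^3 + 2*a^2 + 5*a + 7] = -28*a^3 + 6*a^2 + 4*a + 5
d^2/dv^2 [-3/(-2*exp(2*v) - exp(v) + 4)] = 3*(2*(4*exp(v) + 1)^2*exp(v) - (8*exp(v) + 1)*(2*exp(2*v) + exp(v) - 4))*exp(v)/(2*exp(2*v) + exp(v) - 4)^3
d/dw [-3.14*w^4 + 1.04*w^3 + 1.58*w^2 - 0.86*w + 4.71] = -12.56*w^3 + 3.12*w^2 + 3.16*w - 0.86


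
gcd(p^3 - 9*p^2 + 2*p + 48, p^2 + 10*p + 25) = 1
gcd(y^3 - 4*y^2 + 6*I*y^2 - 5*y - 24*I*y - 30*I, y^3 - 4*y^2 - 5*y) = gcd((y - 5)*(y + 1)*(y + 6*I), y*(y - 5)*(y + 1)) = y^2 - 4*y - 5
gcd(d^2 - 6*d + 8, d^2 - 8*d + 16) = d - 4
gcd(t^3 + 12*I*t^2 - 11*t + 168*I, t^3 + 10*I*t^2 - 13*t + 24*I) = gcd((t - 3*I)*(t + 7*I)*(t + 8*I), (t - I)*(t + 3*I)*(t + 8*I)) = t + 8*I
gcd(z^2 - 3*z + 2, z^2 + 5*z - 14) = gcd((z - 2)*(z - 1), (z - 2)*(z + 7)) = z - 2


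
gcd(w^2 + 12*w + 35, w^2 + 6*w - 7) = w + 7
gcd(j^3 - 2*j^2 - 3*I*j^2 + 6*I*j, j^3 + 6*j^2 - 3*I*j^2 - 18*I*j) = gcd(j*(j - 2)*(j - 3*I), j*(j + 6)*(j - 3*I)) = j^2 - 3*I*j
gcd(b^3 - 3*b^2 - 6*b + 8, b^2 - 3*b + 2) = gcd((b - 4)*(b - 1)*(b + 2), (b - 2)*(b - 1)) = b - 1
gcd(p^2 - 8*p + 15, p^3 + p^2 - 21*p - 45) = p - 5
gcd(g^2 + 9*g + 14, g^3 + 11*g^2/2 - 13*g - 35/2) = g + 7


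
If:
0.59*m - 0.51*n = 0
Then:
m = 0.864406779661017*n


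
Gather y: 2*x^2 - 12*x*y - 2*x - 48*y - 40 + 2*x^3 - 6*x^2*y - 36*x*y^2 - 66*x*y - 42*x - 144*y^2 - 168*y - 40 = 2*x^3 + 2*x^2 - 44*x + y^2*(-36*x - 144) + y*(-6*x^2 - 78*x - 216) - 80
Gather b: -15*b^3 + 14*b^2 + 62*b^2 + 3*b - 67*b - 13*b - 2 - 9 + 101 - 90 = -15*b^3 + 76*b^2 - 77*b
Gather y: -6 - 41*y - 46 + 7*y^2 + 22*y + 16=7*y^2 - 19*y - 36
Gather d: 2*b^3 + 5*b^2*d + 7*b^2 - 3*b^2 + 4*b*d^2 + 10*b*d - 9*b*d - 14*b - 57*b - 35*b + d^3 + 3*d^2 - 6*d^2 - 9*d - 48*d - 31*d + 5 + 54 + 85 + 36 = 2*b^3 + 4*b^2 - 106*b + d^3 + d^2*(4*b - 3) + d*(5*b^2 + b - 88) + 180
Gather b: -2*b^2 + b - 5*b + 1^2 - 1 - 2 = -2*b^2 - 4*b - 2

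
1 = 1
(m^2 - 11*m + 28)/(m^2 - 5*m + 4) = (m - 7)/(m - 1)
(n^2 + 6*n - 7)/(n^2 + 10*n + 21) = (n - 1)/(n + 3)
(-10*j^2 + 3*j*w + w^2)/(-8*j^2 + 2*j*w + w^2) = (5*j + w)/(4*j + w)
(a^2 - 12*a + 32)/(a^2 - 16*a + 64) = (a - 4)/(a - 8)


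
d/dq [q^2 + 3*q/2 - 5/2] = 2*q + 3/2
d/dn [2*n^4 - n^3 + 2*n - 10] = 8*n^3 - 3*n^2 + 2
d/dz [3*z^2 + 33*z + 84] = 6*z + 33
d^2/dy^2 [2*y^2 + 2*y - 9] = 4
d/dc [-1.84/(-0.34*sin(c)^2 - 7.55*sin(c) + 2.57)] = -(1.2512*sin(c) + 13.892)*cos(c)/(0.34*sin(c)^2 + 7.55*sin(c) - 2.57)^2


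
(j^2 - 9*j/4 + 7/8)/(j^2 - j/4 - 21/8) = (2*j - 1)/(2*j + 3)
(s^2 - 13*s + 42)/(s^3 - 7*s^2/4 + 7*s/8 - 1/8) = 8*(s^2 - 13*s + 42)/(8*s^3 - 14*s^2 + 7*s - 1)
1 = 1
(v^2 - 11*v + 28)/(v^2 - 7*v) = (v - 4)/v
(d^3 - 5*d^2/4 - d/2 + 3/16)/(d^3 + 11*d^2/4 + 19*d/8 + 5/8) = (8*d^2 - 14*d + 3)/(2*(4*d^2 + 9*d + 5))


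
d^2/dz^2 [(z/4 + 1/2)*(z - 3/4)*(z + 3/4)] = 3*z/2 + 1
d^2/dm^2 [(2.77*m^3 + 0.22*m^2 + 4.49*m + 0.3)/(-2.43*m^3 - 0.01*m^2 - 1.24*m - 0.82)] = (-2.46353400000001*m^6 - 108.998622*m^5 + 48.299166*m^4 + 24.610786*m^3 + 85.048956*m^2 - 7.39002*m + 7.917368)/(14.348907*m^9 + 0.177147*m^8 + 21.966957*m^7 + 14.706847*m^6 + 11.329032*m^5 + 14.871318*m^4 + 6.869428*m^3 + 3.802668*m^2 + 2.501328*m + 0.551368)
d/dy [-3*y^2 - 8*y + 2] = -6*y - 8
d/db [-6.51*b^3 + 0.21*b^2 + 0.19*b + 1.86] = -19.53*b^2 + 0.42*b + 0.19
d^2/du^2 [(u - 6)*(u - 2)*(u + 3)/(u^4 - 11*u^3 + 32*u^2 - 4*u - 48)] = 2*(u^3 + 9*u^2 - 15*u + 27)/(u^6 - 9*u^5 + 15*u^4 + 45*u^3 - 60*u^2 - 144*u - 64)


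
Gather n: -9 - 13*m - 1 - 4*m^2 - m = -4*m^2 - 14*m - 10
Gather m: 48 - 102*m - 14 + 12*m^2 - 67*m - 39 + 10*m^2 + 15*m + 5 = 22*m^2 - 154*m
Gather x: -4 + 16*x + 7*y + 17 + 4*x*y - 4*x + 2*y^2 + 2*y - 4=x*(4*y + 12) + 2*y^2 + 9*y + 9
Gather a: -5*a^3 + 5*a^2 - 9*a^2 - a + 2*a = -5*a^3 - 4*a^2 + a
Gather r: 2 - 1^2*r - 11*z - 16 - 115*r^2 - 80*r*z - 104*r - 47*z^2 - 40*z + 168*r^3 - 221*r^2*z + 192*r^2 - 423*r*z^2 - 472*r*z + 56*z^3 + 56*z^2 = 168*r^3 + r^2*(77 - 221*z) + r*(-423*z^2 - 552*z - 105) + 56*z^3 + 9*z^2 - 51*z - 14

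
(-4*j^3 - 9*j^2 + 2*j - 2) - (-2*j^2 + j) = -4*j^3 - 7*j^2 + j - 2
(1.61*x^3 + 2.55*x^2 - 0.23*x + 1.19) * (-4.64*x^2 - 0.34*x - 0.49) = -7.4704*x^5 - 12.3794*x^4 - 0.5887*x^3 - 6.6929*x^2 - 0.2919*x - 0.5831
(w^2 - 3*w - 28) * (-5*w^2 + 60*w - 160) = -5*w^4 + 75*w^3 - 200*w^2 - 1200*w + 4480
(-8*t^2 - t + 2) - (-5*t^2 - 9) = -3*t^2 - t + 11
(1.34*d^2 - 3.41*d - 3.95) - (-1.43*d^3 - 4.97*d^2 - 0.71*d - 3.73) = 1.43*d^3 + 6.31*d^2 - 2.7*d - 0.22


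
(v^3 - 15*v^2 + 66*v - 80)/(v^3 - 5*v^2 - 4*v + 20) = (v - 8)/(v + 2)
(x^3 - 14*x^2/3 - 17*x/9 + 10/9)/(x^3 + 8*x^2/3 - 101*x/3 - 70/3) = (x - 1/3)/(x + 7)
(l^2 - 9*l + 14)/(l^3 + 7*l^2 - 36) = (l - 7)/(l^2 + 9*l + 18)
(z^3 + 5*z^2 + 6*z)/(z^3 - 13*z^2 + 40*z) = (z^2 + 5*z + 6)/(z^2 - 13*z + 40)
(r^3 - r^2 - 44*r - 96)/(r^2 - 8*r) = r + 7 + 12/r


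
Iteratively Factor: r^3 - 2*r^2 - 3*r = (r + 1)*(r^2 - 3*r) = r*(r + 1)*(r - 3)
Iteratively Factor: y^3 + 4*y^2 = (y + 4)*(y^2) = y*(y + 4)*(y)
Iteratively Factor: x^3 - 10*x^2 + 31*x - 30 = (x - 3)*(x^2 - 7*x + 10) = (x - 3)*(x - 2)*(x - 5)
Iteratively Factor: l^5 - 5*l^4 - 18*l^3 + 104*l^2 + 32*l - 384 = (l - 3)*(l^4 - 2*l^3 - 24*l^2 + 32*l + 128) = (l - 3)*(l + 4)*(l^3 - 6*l^2 + 32) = (l - 3)*(l + 2)*(l + 4)*(l^2 - 8*l + 16) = (l - 4)*(l - 3)*(l + 2)*(l + 4)*(l - 4)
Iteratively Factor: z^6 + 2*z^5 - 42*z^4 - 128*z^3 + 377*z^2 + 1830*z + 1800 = (z - 5)*(z^5 + 7*z^4 - 7*z^3 - 163*z^2 - 438*z - 360) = (z - 5)*(z + 2)*(z^4 + 5*z^3 - 17*z^2 - 129*z - 180) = (z - 5)*(z + 2)*(z + 3)*(z^3 + 2*z^2 - 23*z - 60) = (z - 5)*(z + 2)*(z + 3)*(z + 4)*(z^2 - 2*z - 15) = (z - 5)^2*(z + 2)*(z + 3)*(z + 4)*(z + 3)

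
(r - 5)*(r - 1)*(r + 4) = r^3 - 2*r^2 - 19*r + 20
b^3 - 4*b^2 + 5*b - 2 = (b - 2)*(b - 1)^2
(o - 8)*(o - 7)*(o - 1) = o^3 - 16*o^2 + 71*o - 56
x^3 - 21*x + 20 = (x - 4)*(x - 1)*(x + 5)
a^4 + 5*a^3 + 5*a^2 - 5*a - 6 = (a - 1)*(a + 1)*(a + 2)*(a + 3)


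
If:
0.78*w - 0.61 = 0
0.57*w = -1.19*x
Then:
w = 0.78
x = -0.37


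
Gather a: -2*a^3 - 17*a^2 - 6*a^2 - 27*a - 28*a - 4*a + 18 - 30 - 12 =-2*a^3 - 23*a^2 - 59*a - 24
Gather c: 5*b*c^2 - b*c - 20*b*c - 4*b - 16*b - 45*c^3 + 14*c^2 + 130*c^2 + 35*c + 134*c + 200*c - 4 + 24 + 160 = -20*b - 45*c^3 + c^2*(5*b + 144) + c*(369 - 21*b) + 180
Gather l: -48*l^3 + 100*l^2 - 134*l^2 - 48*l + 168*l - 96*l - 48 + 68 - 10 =-48*l^3 - 34*l^2 + 24*l + 10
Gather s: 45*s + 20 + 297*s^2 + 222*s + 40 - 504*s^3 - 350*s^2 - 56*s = -504*s^3 - 53*s^2 + 211*s + 60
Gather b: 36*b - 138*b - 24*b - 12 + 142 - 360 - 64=-126*b - 294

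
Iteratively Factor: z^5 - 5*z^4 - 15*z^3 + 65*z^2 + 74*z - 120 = (z - 4)*(z^4 - z^3 - 19*z^2 - 11*z + 30) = (z - 5)*(z - 4)*(z^3 + 4*z^2 + z - 6) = (z - 5)*(z - 4)*(z + 2)*(z^2 + 2*z - 3) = (z - 5)*(z - 4)*(z + 2)*(z + 3)*(z - 1)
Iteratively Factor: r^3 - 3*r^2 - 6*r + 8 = (r - 1)*(r^2 - 2*r - 8) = (r - 1)*(r + 2)*(r - 4)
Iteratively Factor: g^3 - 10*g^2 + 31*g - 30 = (g - 2)*(g^2 - 8*g + 15) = (g - 3)*(g - 2)*(g - 5)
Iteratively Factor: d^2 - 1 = (d - 1)*(d + 1)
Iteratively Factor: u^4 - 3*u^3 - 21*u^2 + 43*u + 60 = (u + 1)*(u^3 - 4*u^2 - 17*u + 60) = (u - 3)*(u + 1)*(u^2 - u - 20) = (u - 5)*(u - 3)*(u + 1)*(u + 4)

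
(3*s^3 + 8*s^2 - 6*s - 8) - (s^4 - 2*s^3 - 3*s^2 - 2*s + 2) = -s^4 + 5*s^3 + 11*s^2 - 4*s - 10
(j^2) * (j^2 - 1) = j^4 - j^2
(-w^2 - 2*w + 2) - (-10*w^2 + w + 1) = 9*w^2 - 3*w + 1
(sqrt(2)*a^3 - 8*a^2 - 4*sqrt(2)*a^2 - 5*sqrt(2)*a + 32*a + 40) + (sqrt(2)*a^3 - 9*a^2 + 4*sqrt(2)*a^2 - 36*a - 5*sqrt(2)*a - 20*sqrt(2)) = 2*sqrt(2)*a^3 - 17*a^2 - 10*sqrt(2)*a - 4*a - 20*sqrt(2) + 40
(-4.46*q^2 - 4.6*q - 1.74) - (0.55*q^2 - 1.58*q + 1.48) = -5.01*q^2 - 3.02*q - 3.22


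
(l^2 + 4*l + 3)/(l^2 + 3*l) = (l + 1)/l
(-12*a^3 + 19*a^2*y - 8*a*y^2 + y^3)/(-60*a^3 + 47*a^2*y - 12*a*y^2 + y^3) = (-a + y)/(-5*a + y)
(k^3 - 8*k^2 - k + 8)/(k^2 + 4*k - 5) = (k^2 - 7*k - 8)/(k + 5)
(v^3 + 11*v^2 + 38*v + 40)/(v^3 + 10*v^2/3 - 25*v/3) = 3*(v^2 + 6*v + 8)/(v*(3*v - 5))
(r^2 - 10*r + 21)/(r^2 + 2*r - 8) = (r^2 - 10*r + 21)/(r^2 + 2*r - 8)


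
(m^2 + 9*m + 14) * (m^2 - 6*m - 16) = m^4 + 3*m^3 - 56*m^2 - 228*m - 224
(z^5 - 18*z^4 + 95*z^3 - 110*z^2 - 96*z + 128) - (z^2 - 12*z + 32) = z^5 - 18*z^4 + 95*z^3 - 111*z^2 - 84*z + 96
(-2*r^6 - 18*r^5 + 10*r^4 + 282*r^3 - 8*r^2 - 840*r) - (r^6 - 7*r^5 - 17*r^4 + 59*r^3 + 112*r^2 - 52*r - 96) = -3*r^6 - 11*r^5 + 27*r^4 + 223*r^3 - 120*r^2 - 788*r + 96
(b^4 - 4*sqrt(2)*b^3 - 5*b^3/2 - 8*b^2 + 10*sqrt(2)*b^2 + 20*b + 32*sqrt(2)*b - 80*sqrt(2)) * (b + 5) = b^5 - 4*sqrt(2)*b^4 + 5*b^4/2 - 41*b^3/2 - 10*sqrt(2)*b^3 - 20*b^2 + 82*sqrt(2)*b^2 + 100*b + 80*sqrt(2)*b - 400*sqrt(2)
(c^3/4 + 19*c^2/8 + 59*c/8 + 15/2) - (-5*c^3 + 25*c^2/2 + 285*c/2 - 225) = 21*c^3/4 - 81*c^2/8 - 1081*c/8 + 465/2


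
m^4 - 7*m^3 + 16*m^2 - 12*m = m*(m - 3)*(m - 2)^2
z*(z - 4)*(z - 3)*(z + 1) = z^4 - 6*z^3 + 5*z^2 + 12*z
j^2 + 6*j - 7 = (j - 1)*(j + 7)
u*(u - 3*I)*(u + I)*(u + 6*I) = u^4 + 4*I*u^3 + 15*u^2 + 18*I*u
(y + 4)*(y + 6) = y^2 + 10*y + 24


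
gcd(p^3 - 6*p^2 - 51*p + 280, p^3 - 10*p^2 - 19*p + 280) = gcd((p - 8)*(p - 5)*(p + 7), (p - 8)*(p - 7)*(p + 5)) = p - 8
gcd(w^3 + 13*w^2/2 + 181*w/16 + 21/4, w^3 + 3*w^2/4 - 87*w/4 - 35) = w^2 + 23*w/4 + 7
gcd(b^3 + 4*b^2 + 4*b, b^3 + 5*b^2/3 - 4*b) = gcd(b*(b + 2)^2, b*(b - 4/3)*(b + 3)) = b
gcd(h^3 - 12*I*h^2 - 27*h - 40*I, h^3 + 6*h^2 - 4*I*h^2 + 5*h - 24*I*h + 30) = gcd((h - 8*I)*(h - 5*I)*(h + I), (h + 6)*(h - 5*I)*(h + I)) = h^2 - 4*I*h + 5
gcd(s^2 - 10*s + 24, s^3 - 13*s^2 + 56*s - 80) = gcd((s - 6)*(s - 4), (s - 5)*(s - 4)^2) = s - 4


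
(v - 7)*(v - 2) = v^2 - 9*v + 14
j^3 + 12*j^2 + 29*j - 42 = (j - 1)*(j + 6)*(j + 7)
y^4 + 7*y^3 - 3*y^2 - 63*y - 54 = (y - 3)*(y + 1)*(y + 3)*(y + 6)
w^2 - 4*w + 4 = (w - 2)^2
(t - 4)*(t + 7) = t^2 + 3*t - 28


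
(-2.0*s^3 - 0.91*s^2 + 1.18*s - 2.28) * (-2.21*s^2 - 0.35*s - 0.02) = 4.42*s^5 + 2.7111*s^4 - 2.2493*s^3 + 4.644*s^2 + 0.7744*s + 0.0456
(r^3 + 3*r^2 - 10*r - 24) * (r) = r^4 + 3*r^3 - 10*r^2 - 24*r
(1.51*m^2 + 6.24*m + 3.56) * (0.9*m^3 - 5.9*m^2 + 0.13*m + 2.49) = 1.359*m^5 - 3.293*m^4 - 33.4157*m^3 - 16.4329*m^2 + 16.0004*m + 8.8644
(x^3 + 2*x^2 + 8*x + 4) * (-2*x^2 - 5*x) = -2*x^5 - 9*x^4 - 26*x^3 - 48*x^2 - 20*x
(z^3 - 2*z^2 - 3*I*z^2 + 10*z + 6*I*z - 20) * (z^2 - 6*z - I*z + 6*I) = z^5 - 8*z^4 - 4*I*z^4 + 19*z^3 + 32*I*z^3 - 56*z^2 - 58*I*z^2 + 84*z + 80*I*z - 120*I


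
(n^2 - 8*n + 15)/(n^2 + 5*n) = (n^2 - 8*n + 15)/(n*(n + 5))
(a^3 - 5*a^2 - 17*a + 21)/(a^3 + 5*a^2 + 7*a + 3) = (a^2 - 8*a + 7)/(a^2 + 2*a + 1)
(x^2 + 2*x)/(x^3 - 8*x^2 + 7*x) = (x + 2)/(x^2 - 8*x + 7)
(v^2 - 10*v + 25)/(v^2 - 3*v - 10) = (v - 5)/(v + 2)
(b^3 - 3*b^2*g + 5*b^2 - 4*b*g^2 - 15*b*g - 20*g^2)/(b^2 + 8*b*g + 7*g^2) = (b^2 - 4*b*g + 5*b - 20*g)/(b + 7*g)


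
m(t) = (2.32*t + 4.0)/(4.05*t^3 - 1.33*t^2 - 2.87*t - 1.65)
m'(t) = (2.32*t + 4.0)*(-12.15*t^2 + 2.66*t + 2.87)/(4.05*t^3 - 1.33*t^2 - 2.87*t - 1.65)^2 + 2.32/(4.05*t^3 - 1.33*t^2 - 2.87*t - 1.65)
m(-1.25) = -0.14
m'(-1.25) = -0.62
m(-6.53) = 0.01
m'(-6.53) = 0.00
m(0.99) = -3.38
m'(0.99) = -12.84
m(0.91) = -2.64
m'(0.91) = -6.46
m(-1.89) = 0.01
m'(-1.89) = -0.06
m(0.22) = -1.96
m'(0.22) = 1.43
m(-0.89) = -0.64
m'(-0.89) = -2.73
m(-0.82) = -0.87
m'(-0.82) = -3.63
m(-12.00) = 0.00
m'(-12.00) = 0.00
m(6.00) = 0.02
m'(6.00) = -0.01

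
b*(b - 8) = b^2 - 8*b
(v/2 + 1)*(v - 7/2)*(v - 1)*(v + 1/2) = v^4/2 - v^3 - 27*v^2/8 + 17*v/8 + 7/4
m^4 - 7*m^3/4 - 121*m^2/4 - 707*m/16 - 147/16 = (m - 7)*(m + 1/4)*(m + 3/2)*(m + 7/2)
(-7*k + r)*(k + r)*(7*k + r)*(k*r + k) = -49*k^4*r - 49*k^4 - 49*k^3*r^2 - 49*k^3*r + k^2*r^3 + k^2*r^2 + k*r^4 + k*r^3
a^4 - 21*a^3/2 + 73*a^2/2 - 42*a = a*(a - 4)*(a - 7/2)*(a - 3)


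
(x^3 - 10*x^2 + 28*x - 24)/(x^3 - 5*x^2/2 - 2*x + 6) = 2*(x - 6)/(2*x + 3)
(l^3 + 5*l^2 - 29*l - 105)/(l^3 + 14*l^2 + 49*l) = (l^2 - 2*l - 15)/(l*(l + 7))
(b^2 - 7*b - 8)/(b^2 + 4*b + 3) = (b - 8)/(b + 3)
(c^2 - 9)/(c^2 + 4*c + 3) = (c - 3)/(c + 1)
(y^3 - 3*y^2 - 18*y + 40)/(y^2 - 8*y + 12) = (y^2 - y - 20)/(y - 6)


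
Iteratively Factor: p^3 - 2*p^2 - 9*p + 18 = (p - 2)*(p^2 - 9) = (p - 3)*(p - 2)*(p + 3)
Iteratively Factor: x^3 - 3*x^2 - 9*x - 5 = (x + 1)*(x^2 - 4*x - 5) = (x + 1)^2*(x - 5)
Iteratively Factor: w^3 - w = (w + 1)*(w^2 - w) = w*(w + 1)*(w - 1)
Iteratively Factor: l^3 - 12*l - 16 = (l - 4)*(l^2 + 4*l + 4) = (l - 4)*(l + 2)*(l + 2)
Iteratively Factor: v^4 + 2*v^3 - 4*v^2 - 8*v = (v - 2)*(v^3 + 4*v^2 + 4*v) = (v - 2)*(v + 2)*(v^2 + 2*v) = (v - 2)*(v + 2)^2*(v)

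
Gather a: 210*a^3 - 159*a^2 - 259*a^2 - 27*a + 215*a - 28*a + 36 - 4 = 210*a^3 - 418*a^2 + 160*a + 32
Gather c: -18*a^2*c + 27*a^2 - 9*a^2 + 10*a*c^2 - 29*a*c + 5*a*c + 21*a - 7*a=18*a^2 + 10*a*c^2 + 14*a + c*(-18*a^2 - 24*a)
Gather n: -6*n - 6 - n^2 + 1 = -n^2 - 6*n - 5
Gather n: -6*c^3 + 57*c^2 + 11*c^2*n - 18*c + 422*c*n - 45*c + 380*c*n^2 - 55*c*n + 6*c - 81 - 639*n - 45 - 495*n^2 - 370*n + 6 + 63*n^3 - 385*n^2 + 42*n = -6*c^3 + 57*c^2 - 57*c + 63*n^3 + n^2*(380*c - 880) + n*(11*c^2 + 367*c - 967) - 120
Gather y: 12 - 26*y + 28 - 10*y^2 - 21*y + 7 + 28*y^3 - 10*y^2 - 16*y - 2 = 28*y^3 - 20*y^2 - 63*y + 45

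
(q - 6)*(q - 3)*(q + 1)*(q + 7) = q^4 - q^3 - 47*q^2 + 81*q + 126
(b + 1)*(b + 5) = b^2 + 6*b + 5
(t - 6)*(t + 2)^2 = t^3 - 2*t^2 - 20*t - 24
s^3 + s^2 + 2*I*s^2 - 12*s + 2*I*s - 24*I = (s - 3)*(s + 4)*(s + 2*I)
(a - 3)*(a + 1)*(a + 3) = a^3 + a^2 - 9*a - 9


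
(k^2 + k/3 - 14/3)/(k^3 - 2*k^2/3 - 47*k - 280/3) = (k - 2)/(k^2 - 3*k - 40)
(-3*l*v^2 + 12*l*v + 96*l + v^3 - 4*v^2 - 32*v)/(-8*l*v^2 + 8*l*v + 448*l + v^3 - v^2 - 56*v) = (-3*l*v - 12*l + v^2 + 4*v)/(-8*l*v - 56*l + v^2 + 7*v)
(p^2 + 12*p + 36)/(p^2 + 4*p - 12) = (p + 6)/(p - 2)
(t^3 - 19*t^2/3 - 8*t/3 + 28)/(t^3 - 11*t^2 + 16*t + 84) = (t - 7/3)/(t - 7)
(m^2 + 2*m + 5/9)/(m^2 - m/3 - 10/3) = (m + 1/3)/(m - 2)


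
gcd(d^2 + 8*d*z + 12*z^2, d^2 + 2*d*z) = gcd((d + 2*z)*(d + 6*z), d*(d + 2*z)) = d + 2*z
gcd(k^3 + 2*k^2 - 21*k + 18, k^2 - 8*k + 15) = k - 3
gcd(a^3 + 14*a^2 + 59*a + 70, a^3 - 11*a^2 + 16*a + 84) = a + 2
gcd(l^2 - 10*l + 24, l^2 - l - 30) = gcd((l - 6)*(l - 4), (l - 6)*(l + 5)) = l - 6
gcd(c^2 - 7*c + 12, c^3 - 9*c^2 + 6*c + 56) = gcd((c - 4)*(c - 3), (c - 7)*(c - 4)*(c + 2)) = c - 4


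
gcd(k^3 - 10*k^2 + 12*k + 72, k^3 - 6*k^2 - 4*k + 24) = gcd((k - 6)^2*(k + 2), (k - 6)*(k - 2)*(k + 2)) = k^2 - 4*k - 12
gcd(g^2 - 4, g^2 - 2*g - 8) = g + 2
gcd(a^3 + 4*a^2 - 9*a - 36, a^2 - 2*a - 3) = a - 3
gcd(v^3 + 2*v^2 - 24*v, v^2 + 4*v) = v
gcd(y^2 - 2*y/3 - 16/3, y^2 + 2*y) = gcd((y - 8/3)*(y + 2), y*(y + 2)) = y + 2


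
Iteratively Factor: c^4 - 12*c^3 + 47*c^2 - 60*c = (c)*(c^3 - 12*c^2 + 47*c - 60) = c*(c - 5)*(c^2 - 7*c + 12) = c*(c - 5)*(c - 4)*(c - 3)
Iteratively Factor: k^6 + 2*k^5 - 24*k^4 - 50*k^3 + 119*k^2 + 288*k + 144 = (k + 3)*(k^5 - k^4 - 21*k^3 + 13*k^2 + 80*k + 48) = (k - 3)*(k + 3)*(k^4 + 2*k^3 - 15*k^2 - 32*k - 16) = (k - 3)*(k + 1)*(k + 3)*(k^3 + k^2 - 16*k - 16) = (k - 4)*(k - 3)*(k + 1)*(k + 3)*(k^2 + 5*k + 4) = (k - 4)*(k - 3)*(k + 1)^2*(k + 3)*(k + 4)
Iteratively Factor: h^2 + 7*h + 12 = (h + 3)*(h + 4)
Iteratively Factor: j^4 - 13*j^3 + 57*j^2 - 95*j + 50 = (j - 5)*(j^3 - 8*j^2 + 17*j - 10) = (j - 5)^2*(j^2 - 3*j + 2) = (j - 5)^2*(j - 2)*(j - 1)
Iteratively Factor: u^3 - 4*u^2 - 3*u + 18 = (u - 3)*(u^2 - u - 6) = (u - 3)^2*(u + 2)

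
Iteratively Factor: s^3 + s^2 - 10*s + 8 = (s + 4)*(s^2 - 3*s + 2) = (s - 2)*(s + 4)*(s - 1)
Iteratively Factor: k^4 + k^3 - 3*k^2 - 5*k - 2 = (k - 2)*(k^3 + 3*k^2 + 3*k + 1) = (k - 2)*(k + 1)*(k^2 + 2*k + 1) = (k - 2)*(k + 1)^2*(k + 1)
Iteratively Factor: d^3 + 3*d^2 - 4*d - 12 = (d + 2)*(d^2 + d - 6) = (d - 2)*(d + 2)*(d + 3)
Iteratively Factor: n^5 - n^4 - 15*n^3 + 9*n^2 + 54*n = (n + 3)*(n^4 - 4*n^3 - 3*n^2 + 18*n) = (n - 3)*(n + 3)*(n^3 - n^2 - 6*n) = (n - 3)*(n + 2)*(n + 3)*(n^2 - 3*n) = n*(n - 3)*(n + 2)*(n + 3)*(n - 3)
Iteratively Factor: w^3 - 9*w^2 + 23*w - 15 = (w - 1)*(w^2 - 8*w + 15) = (w - 5)*(w - 1)*(w - 3)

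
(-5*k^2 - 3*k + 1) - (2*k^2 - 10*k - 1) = -7*k^2 + 7*k + 2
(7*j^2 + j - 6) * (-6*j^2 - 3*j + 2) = -42*j^4 - 27*j^3 + 47*j^2 + 20*j - 12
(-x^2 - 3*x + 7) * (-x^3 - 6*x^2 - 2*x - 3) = x^5 + 9*x^4 + 13*x^3 - 33*x^2 - 5*x - 21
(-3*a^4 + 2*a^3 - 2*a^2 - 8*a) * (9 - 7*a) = 21*a^5 - 41*a^4 + 32*a^3 + 38*a^2 - 72*a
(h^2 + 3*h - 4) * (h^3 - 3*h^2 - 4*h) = h^5 - 17*h^3 + 16*h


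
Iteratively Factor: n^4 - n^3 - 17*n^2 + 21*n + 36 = (n + 4)*(n^3 - 5*n^2 + 3*n + 9) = (n + 1)*(n + 4)*(n^2 - 6*n + 9) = (n - 3)*(n + 1)*(n + 4)*(n - 3)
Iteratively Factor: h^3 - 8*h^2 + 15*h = (h - 3)*(h^2 - 5*h) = h*(h - 3)*(h - 5)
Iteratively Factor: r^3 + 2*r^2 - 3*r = (r)*(r^2 + 2*r - 3) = r*(r + 3)*(r - 1)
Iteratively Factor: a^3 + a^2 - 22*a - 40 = (a - 5)*(a^2 + 6*a + 8) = (a - 5)*(a + 2)*(a + 4)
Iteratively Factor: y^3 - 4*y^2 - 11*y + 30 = (y - 5)*(y^2 + y - 6) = (y - 5)*(y + 3)*(y - 2)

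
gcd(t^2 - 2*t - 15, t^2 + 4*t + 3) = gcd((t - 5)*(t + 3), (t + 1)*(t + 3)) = t + 3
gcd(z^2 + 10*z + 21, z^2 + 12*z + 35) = z + 7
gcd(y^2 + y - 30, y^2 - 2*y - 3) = 1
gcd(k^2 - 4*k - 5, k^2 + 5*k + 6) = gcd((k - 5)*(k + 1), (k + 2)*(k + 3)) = 1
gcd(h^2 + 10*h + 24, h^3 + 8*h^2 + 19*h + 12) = h + 4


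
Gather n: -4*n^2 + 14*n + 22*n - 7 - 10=-4*n^2 + 36*n - 17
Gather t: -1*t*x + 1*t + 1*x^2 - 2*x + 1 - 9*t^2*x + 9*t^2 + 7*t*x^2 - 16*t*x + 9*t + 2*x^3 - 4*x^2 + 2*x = t^2*(9 - 9*x) + t*(7*x^2 - 17*x + 10) + 2*x^3 - 3*x^2 + 1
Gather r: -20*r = -20*r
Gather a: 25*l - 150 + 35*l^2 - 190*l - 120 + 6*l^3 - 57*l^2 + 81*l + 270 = 6*l^3 - 22*l^2 - 84*l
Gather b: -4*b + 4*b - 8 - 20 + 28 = 0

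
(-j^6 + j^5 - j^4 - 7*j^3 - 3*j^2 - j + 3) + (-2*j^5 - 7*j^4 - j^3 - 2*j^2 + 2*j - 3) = -j^6 - j^5 - 8*j^4 - 8*j^3 - 5*j^2 + j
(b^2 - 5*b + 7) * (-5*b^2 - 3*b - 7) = -5*b^4 + 22*b^3 - 27*b^2 + 14*b - 49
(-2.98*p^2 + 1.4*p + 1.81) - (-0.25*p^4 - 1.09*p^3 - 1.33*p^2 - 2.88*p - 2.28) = 0.25*p^4 + 1.09*p^3 - 1.65*p^2 + 4.28*p + 4.09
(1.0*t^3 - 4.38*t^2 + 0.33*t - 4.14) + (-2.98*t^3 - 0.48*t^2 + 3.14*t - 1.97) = -1.98*t^3 - 4.86*t^2 + 3.47*t - 6.11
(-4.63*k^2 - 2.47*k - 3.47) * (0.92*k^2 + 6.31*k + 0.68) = -4.2596*k^4 - 31.4877*k^3 - 21.9265*k^2 - 23.5753*k - 2.3596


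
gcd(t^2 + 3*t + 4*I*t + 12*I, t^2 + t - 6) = t + 3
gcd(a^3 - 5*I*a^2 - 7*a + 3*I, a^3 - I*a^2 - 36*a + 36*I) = a - I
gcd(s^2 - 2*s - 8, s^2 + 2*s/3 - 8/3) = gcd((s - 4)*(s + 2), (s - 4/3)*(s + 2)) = s + 2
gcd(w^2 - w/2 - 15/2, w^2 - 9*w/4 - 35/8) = 1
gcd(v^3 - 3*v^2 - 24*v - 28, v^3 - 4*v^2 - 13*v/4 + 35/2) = v + 2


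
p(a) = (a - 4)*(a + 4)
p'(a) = 2*a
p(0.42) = -15.82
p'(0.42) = 0.84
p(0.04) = -16.00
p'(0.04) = 0.08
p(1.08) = -14.83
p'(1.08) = 2.16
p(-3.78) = -1.71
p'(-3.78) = -7.56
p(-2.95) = -7.30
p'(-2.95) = -5.90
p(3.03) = -6.82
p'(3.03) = 6.06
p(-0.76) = -15.42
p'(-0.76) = -1.52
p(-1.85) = -12.58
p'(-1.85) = -3.70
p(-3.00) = -7.00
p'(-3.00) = -6.00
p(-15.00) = 209.00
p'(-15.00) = -30.00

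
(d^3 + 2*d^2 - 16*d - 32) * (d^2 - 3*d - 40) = d^5 - d^4 - 62*d^3 - 64*d^2 + 736*d + 1280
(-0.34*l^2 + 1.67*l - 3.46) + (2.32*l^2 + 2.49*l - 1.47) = 1.98*l^2 + 4.16*l - 4.93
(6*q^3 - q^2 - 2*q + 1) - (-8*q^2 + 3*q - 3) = 6*q^3 + 7*q^2 - 5*q + 4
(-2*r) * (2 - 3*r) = 6*r^2 - 4*r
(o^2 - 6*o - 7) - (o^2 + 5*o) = -11*o - 7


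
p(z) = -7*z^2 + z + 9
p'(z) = 1 - 14*z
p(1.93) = -15.14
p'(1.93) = -26.02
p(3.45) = -70.87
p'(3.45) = -47.30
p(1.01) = 2.87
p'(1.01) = -13.14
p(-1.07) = -0.08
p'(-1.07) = 15.98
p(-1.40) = -6.12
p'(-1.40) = 20.60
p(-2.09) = -23.67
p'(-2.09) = 30.26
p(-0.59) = 5.97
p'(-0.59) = 9.26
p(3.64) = -80.11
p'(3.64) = -49.96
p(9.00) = -549.00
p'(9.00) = -125.00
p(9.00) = -549.00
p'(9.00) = -125.00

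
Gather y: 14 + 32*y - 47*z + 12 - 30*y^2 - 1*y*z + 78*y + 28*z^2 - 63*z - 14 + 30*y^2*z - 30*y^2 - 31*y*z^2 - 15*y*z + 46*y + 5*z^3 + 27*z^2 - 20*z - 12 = y^2*(30*z - 60) + y*(-31*z^2 - 16*z + 156) + 5*z^3 + 55*z^2 - 130*z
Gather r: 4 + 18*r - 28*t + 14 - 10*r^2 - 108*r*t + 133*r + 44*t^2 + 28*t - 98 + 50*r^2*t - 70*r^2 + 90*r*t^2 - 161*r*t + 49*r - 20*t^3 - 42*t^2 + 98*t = r^2*(50*t - 80) + r*(90*t^2 - 269*t + 200) - 20*t^3 + 2*t^2 + 98*t - 80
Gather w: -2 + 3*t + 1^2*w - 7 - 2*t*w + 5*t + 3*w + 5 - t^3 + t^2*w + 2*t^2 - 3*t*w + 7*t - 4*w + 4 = -t^3 + 2*t^2 + 15*t + w*(t^2 - 5*t)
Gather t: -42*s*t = -42*s*t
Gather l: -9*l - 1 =-9*l - 1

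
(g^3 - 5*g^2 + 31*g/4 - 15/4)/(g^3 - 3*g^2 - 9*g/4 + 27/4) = (2*g^2 - 7*g + 5)/(2*g^2 - 3*g - 9)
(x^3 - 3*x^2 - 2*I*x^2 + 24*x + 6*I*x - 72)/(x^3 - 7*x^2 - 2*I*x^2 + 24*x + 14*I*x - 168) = (x - 3)/(x - 7)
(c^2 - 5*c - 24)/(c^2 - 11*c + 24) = (c + 3)/(c - 3)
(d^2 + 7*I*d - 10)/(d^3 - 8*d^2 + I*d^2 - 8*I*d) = (d^2 + 7*I*d - 10)/(d*(d^2 + d*(-8 + I) - 8*I))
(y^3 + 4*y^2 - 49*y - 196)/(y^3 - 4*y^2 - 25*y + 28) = (y + 7)/(y - 1)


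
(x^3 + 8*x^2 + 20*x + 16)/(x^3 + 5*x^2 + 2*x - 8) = (x + 2)/(x - 1)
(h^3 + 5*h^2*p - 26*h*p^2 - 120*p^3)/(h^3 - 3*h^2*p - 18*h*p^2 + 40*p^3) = (-h - 6*p)/(-h + 2*p)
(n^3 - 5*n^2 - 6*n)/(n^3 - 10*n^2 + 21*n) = (n^2 - 5*n - 6)/(n^2 - 10*n + 21)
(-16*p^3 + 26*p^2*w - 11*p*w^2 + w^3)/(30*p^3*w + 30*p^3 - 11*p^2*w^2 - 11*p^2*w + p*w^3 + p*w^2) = (-16*p^3 + 26*p^2*w - 11*p*w^2 + w^3)/(p*(30*p^2*w + 30*p^2 - 11*p*w^2 - 11*p*w + w^3 + w^2))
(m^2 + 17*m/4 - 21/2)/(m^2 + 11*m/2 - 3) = (4*m - 7)/(2*(2*m - 1))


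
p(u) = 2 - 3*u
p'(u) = -3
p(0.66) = 0.02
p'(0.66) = -3.00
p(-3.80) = 13.40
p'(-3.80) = -3.00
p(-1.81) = 7.43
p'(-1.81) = -3.00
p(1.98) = -3.94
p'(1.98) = -3.00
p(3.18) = -7.54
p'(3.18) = -3.00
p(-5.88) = 19.64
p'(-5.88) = -3.00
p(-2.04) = 8.12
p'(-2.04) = -3.00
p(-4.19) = 14.57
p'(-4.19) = -3.00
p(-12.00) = 38.00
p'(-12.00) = -3.00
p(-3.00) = 11.00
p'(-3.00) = -3.00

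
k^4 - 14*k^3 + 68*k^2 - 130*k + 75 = (k - 5)^2*(k - 3)*(k - 1)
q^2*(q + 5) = q^3 + 5*q^2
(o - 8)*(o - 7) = o^2 - 15*o + 56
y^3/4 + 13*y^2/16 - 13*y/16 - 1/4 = (y/4 + 1)*(y - 1)*(y + 1/4)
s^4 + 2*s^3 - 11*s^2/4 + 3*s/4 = s*(s - 1/2)^2*(s + 3)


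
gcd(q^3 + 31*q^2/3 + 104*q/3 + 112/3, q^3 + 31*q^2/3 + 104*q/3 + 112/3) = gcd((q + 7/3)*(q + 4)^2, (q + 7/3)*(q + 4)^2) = q^3 + 31*q^2/3 + 104*q/3 + 112/3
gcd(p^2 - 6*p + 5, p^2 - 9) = 1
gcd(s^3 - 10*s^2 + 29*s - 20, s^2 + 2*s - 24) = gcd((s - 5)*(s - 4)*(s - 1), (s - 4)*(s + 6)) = s - 4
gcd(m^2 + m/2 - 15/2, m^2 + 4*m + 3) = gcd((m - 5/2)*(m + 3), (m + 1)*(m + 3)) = m + 3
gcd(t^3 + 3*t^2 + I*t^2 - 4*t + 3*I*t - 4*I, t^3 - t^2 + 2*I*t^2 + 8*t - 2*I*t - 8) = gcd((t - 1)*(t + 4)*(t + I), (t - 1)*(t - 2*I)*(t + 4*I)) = t - 1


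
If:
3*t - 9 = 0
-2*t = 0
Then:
No Solution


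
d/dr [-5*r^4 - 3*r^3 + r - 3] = -20*r^3 - 9*r^2 + 1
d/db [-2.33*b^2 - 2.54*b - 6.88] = -4.66*b - 2.54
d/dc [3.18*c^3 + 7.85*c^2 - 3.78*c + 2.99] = 9.54*c^2 + 15.7*c - 3.78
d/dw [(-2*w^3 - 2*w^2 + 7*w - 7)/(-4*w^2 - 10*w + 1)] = (8*w^4 + 40*w^3 + 42*w^2 - 60*w - 63)/(16*w^4 + 80*w^3 + 92*w^2 - 20*w + 1)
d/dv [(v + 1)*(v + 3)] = 2*v + 4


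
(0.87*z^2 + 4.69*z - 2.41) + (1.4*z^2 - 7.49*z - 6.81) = 2.27*z^2 - 2.8*z - 9.22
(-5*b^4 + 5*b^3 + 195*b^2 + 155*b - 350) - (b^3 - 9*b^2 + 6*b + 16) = -5*b^4 + 4*b^3 + 204*b^2 + 149*b - 366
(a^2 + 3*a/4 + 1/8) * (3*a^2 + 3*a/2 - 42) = 3*a^4 + 15*a^3/4 - 81*a^2/2 - 501*a/16 - 21/4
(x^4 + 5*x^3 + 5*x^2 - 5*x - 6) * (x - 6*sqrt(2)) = x^5 - 6*sqrt(2)*x^4 + 5*x^4 - 30*sqrt(2)*x^3 + 5*x^3 - 30*sqrt(2)*x^2 - 5*x^2 - 6*x + 30*sqrt(2)*x + 36*sqrt(2)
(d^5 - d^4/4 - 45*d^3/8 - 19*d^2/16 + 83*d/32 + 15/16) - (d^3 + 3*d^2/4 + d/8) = d^5 - d^4/4 - 53*d^3/8 - 31*d^2/16 + 79*d/32 + 15/16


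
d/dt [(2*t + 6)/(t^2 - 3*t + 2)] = 2*(-t^2 - 6*t + 11)/(t^4 - 6*t^3 + 13*t^2 - 12*t + 4)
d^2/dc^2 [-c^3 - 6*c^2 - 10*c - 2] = -6*c - 12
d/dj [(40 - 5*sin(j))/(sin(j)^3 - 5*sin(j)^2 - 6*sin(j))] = 5*(2*sin(j)^3 - 29*sin(j)^2 + 80*sin(j) + 48)*cos(j)/((sin(j) - 6)^2*(sin(j) + 1)^2*sin(j)^2)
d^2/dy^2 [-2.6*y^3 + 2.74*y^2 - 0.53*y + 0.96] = 5.48 - 15.6*y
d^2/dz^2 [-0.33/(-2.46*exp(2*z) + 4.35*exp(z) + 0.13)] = ((1.4355 - 3.2472*exp(z))*(-2.46*exp(2*z) + 4.35*exp(z) + 0.13) - 0.33*(4.92*exp(z) - 4.35)*(9.84*exp(z) - 8.7)*exp(z))*exp(z)/(-2.46*exp(2*z) + 4.35*exp(z) + 0.13)^3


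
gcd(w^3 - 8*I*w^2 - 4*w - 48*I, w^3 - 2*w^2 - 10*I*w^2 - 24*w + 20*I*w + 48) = w^2 - 10*I*w - 24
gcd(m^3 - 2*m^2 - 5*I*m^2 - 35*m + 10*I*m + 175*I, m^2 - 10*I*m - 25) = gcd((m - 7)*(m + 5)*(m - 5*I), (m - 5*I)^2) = m - 5*I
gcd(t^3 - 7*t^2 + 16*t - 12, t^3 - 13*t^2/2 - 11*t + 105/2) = 1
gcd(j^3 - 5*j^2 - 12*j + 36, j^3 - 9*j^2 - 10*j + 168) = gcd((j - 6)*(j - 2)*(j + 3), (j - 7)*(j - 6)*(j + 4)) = j - 6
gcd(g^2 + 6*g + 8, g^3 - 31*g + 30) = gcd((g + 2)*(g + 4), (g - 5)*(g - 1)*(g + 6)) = 1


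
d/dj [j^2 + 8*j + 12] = 2*j + 8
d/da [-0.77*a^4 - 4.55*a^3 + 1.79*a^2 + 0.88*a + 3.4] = -3.08*a^3 - 13.65*a^2 + 3.58*a + 0.88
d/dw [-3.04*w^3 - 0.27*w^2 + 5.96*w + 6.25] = -9.12*w^2 - 0.54*w + 5.96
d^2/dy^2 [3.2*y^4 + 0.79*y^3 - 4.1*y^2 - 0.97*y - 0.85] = 38.4*y^2 + 4.74*y - 8.2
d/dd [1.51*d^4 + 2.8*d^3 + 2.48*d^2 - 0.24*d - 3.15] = 6.04*d^3 + 8.4*d^2 + 4.96*d - 0.24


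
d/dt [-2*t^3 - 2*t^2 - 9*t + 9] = -6*t^2 - 4*t - 9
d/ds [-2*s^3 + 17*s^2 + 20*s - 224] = -6*s^2 + 34*s + 20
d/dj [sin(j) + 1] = cos(j)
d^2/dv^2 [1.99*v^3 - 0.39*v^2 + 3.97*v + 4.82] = 11.94*v - 0.78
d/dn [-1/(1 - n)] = -1/(n - 1)^2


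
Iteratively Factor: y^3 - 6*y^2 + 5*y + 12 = (y - 3)*(y^2 - 3*y - 4) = (y - 4)*(y - 3)*(y + 1)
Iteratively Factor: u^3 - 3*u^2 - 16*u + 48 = (u - 4)*(u^2 + u - 12) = (u - 4)*(u + 4)*(u - 3)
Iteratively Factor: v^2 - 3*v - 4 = (v + 1)*(v - 4)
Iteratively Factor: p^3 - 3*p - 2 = (p - 2)*(p^2 + 2*p + 1) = (p - 2)*(p + 1)*(p + 1)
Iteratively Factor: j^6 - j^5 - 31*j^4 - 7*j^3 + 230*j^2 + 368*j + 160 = (j - 5)*(j^5 + 4*j^4 - 11*j^3 - 62*j^2 - 80*j - 32) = (j - 5)*(j + 4)*(j^4 - 11*j^2 - 18*j - 8) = (j - 5)*(j + 1)*(j + 4)*(j^3 - j^2 - 10*j - 8) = (j - 5)*(j + 1)^2*(j + 4)*(j^2 - 2*j - 8) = (j - 5)*(j + 1)^2*(j + 2)*(j + 4)*(j - 4)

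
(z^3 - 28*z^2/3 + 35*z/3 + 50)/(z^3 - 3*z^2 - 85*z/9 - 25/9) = 3*(z - 6)/(3*z + 1)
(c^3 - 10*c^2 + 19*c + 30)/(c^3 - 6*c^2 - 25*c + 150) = (c + 1)/(c + 5)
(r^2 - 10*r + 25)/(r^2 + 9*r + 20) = (r^2 - 10*r + 25)/(r^2 + 9*r + 20)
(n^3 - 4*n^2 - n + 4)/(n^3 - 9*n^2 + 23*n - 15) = (n^2 - 3*n - 4)/(n^2 - 8*n + 15)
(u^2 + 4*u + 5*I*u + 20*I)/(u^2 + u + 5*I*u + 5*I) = (u + 4)/(u + 1)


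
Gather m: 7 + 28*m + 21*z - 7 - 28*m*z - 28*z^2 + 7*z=m*(28 - 28*z) - 28*z^2 + 28*z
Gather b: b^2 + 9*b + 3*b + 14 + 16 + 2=b^2 + 12*b + 32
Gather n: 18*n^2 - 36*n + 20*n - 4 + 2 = 18*n^2 - 16*n - 2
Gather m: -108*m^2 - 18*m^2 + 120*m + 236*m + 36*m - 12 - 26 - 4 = -126*m^2 + 392*m - 42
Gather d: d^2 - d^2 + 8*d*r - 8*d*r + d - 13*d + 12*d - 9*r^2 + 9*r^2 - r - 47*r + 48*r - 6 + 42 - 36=0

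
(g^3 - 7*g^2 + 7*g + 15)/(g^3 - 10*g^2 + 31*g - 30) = (g + 1)/(g - 2)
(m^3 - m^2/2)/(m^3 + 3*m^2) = (m - 1/2)/(m + 3)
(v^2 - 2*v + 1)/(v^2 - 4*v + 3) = (v - 1)/(v - 3)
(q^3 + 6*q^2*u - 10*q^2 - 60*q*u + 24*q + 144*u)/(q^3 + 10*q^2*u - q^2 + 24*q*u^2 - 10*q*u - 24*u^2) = (q^2 - 10*q + 24)/(q^2 + 4*q*u - q - 4*u)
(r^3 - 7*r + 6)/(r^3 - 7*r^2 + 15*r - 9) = (r^2 + r - 6)/(r^2 - 6*r + 9)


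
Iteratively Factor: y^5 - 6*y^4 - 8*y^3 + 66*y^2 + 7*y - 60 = (y - 1)*(y^4 - 5*y^3 - 13*y^2 + 53*y + 60) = (y - 1)*(y + 3)*(y^3 - 8*y^2 + 11*y + 20) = (y - 4)*(y - 1)*(y + 3)*(y^2 - 4*y - 5) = (y - 4)*(y - 1)*(y + 1)*(y + 3)*(y - 5)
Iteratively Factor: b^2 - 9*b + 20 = (b - 5)*(b - 4)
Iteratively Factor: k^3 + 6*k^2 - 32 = (k + 4)*(k^2 + 2*k - 8) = (k + 4)^2*(k - 2)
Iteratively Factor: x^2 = (x)*(x)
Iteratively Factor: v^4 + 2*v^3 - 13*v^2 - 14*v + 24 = (v + 4)*(v^3 - 2*v^2 - 5*v + 6) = (v - 1)*(v + 4)*(v^2 - v - 6) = (v - 1)*(v + 2)*(v + 4)*(v - 3)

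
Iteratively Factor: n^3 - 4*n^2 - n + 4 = (n - 4)*(n^2 - 1) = (n - 4)*(n + 1)*(n - 1)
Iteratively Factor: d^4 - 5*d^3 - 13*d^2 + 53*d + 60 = (d - 4)*(d^3 - d^2 - 17*d - 15) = (d - 4)*(d + 1)*(d^2 - 2*d - 15) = (d - 4)*(d + 1)*(d + 3)*(d - 5)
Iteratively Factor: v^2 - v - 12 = (v - 4)*(v + 3)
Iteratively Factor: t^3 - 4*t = (t - 2)*(t^2 + 2*t) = (t - 2)*(t + 2)*(t)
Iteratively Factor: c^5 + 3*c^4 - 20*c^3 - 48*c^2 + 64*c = (c)*(c^4 + 3*c^3 - 20*c^2 - 48*c + 64) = c*(c - 1)*(c^3 + 4*c^2 - 16*c - 64) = c*(c - 4)*(c - 1)*(c^2 + 8*c + 16) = c*(c - 4)*(c - 1)*(c + 4)*(c + 4)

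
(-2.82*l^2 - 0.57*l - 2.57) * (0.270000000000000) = -0.7614*l^2 - 0.1539*l - 0.6939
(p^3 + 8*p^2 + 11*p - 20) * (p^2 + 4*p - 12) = p^5 + 12*p^4 + 31*p^3 - 72*p^2 - 212*p + 240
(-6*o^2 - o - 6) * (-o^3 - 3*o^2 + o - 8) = 6*o^5 + 19*o^4 + 3*o^3 + 65*o^2 + 2*o + 48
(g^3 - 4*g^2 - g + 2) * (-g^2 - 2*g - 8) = -g^5 + 2*g^4 + g^3 + 32*g^2 + 4*g - 16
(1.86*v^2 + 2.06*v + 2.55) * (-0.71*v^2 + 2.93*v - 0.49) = -1.3206*v^4 + 3.9872*v^3 + 3.3139*v^2 + 6.4621*v - 1.2495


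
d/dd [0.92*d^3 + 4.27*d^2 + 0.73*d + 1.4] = 2.76*d^2 + 8.54*d + 0.73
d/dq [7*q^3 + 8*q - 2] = 21*q^2 + 8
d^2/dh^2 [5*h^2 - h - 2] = 10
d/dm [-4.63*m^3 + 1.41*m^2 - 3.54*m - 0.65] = -13.89*m^2 + 2.82*m - 3.54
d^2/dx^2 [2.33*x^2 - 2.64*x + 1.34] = 4.66000000000000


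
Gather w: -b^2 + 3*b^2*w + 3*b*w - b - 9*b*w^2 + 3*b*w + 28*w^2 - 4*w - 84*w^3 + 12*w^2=-b^2 - b - 84*w^3 + w^2*(40 - 9*b) + w*(3*b^2 + 6*b - 4)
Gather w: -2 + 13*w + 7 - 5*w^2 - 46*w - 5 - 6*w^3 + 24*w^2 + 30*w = -6*w^3 + 19*w^2 - 3*w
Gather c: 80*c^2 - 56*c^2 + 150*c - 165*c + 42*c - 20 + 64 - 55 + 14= 24*c^2 + 27*c + 3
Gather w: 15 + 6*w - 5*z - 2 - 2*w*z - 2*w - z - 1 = w*(4 - 2*z) - 6*z + 12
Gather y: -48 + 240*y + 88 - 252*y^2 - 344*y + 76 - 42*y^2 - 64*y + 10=-294*y^2 - 168*y + 126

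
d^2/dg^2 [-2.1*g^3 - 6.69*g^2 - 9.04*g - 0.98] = -12.6*g - 13.38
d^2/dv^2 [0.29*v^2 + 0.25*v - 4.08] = 0.580000000000000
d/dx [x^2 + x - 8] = 2*x + 1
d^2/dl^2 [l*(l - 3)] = 2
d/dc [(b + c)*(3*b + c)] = 4*b + 2*c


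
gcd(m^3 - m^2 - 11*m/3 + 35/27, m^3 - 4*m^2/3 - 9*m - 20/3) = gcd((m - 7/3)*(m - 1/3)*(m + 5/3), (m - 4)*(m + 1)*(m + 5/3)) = m + 5/3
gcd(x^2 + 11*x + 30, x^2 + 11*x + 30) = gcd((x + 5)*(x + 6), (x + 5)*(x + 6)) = x^2 + 11*x + 30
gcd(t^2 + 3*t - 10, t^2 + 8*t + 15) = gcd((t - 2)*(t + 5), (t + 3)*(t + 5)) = t + 5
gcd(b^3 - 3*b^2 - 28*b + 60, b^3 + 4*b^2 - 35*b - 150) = b^2 - b - 30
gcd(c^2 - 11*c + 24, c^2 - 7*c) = 1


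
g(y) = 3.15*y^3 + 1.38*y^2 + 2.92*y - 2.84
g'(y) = 9.45*y^2 + 2.76*y + 2.92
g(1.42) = 13.11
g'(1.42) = 25.89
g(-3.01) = -85.03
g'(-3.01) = 80.23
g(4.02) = 235.84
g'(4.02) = 166.73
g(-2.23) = -37.42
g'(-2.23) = 43.76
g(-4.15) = -216.33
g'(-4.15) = 154.22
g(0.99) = 4.46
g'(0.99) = 14.91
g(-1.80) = -22.00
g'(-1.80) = 28.57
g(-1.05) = -8.03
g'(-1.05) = 10.44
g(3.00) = 103.39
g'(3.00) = 96.25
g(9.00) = 2431.57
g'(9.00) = 793.21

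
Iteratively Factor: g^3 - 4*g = (g - 2)*(g^2 + 2*g) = (g - 2)*(g + 2)*(g)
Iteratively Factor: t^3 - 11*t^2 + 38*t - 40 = (t - 5)*(t^2 - 6*t + 8) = (t - 5)*(t - 4)*(t - 2)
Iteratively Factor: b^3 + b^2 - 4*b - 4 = (b + 1)*(b^2 - 4) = (b + 1)*(b + 2)*(b - 2)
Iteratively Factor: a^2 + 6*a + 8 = (a + 2)*(a + 4)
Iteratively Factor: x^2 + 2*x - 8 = (x + 4)*(x - 2)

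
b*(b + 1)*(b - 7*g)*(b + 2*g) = b^4 - 5*b^3*g + b^3 - 14*b^2*g^2 - 5*b^2*g - 14*b*g^2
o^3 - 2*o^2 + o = o*(o - 1)^2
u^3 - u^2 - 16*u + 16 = (u - 4)*(u - 1)*(u + 4)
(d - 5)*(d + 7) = d^2 + 2*d - 35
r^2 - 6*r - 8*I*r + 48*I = (r - 6)*(r - 8*I)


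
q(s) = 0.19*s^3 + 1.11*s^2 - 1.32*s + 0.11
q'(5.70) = 29.85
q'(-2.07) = -3.47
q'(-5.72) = 4.63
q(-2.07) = 5.91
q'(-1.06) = -3.03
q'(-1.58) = -3.40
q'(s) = 0.57*s^2 + 2.22*s - 1.32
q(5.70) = 63.84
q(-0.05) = 0.18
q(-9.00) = -36.61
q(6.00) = 73.19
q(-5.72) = 8.42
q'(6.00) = 32.52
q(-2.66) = 7.90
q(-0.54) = 1.12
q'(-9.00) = 24.87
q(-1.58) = 4.22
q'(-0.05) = -1.43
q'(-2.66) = -3.19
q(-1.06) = 2.53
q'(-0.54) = -2.35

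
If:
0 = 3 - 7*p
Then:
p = 3/7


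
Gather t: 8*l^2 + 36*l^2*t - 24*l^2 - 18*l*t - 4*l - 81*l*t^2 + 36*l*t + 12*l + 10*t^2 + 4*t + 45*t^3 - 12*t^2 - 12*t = -16*l^2 + 8*l + 45*t^3 + t^2*(-81*l - 2) + t*(36*l^2 + 18*l - 8)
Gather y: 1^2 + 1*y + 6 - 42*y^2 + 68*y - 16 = -42*y^2 + 69*y - 9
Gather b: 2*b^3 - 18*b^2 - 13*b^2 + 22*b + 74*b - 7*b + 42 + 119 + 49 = 2*b^3 - 31*b^2 + 89*b + 210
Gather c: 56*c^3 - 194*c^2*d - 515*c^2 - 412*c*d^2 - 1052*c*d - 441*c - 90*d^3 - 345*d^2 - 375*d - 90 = 56*c^3 + c^2*(-194*d - 515) + c*(-412*d^2 - 1052*d - 441) - 90*d^3 - 345*d^2 - 375*d - 90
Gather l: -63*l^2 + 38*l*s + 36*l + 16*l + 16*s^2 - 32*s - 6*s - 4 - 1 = -63*l^2 + l*(38*s + 52) + 16*s^2 - 38*s - 5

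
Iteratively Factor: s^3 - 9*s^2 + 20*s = (s - 4)*(s^2 - 5*s) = s*(s - 4)*(s - 5)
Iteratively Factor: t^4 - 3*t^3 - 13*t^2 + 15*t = (t - 1)*(t^3 - 2*t^2 - 15*t) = t*(t - 1)*(t^2 - 2*t - 15) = t*(t - 1)*(t + 3)*(t - 5)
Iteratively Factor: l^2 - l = (l)*(l - 1)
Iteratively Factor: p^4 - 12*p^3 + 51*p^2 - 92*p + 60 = (p - 3)*(p^3 - 9*p^2 + 24*p - 20) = (p - 5)*(p - 3)*(p^2 - 4*p + 4) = (p - 5)*(p - 3)*(p - 2)*(p - 2)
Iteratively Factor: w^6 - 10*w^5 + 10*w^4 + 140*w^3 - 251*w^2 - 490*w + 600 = (w - 4)*(w^5 - 6*w^4 - 14*w^3 + 84*w^2 + 85*w - 150) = (w - 4)*(w - 1)*(w^4 - 5*w^3 - 19*w^2 + 65*w + 150) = (w - 5)*(w - 4)*(w - 1)*(w^3 - 19*w - 30) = (w - 5)*(w - 4)*(w - 1)*(w + 2)*(w^2 - 2*w - 15) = (w - 5)^2*(w - 4)*(w - 1)*(w + 2)*(w + 3)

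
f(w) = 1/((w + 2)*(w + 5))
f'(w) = -1/((w + 2)*(w + 5)^2) - 1/((w + 2)^2*(w + 5)) = (-2*w - 7)/(w^4 + 14*w^3 + 69*w^2 + 140*w + 100)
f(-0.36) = 0.13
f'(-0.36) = -0.11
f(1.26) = 0.05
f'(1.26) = -0.02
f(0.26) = 0.08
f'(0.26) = -0.05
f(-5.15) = 2.12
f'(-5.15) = 14.78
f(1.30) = 0.05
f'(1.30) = -0.02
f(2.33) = 0.03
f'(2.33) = -0.01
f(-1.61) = 0.76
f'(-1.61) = -2.16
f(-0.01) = 0.10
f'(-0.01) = -0.07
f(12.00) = 0.00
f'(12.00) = 0.00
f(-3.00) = -0.50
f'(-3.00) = -0.25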